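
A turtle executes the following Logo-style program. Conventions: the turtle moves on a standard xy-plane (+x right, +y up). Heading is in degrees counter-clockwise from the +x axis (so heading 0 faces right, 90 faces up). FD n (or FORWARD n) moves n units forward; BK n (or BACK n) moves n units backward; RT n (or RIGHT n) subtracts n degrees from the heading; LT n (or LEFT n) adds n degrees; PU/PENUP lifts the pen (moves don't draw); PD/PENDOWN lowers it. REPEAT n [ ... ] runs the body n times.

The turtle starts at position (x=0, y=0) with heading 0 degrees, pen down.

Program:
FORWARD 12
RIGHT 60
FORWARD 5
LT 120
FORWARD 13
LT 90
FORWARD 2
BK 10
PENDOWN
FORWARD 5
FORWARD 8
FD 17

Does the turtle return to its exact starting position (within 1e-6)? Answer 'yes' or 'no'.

Executing turtle program step by step:
Start: pos=(0,0), heading=0, pen down
FD 12: (0,0) -> (12,0) [heading=0, draw]
RT 60: heading 0 -> 300
FD 5: (12,0) -> (14.5,-4.33) [heading=300, draw]
LT 120: heading 300 -> 60
FD 13: (14.5,-4.33) -> (21,6.928) [heading=60, draw]
LT 90: heading 60 -> 150
FD 2: (21,6.928) -> (19.268,7.928) [heading=150, draw]
BK 10: (19.268,7.928) -> (27.928,2.928) [heading=150, draw]
PD: pen down
FD 5: (27.928,2.928) -> (23.598,5.428) [heading=150, draw]
FD 8: (23.598,5.428) -> (16.67,9.428) [heading=150, draw]
FD 17: (16.67,9.428) -> (1.947,17.928) [heading=150, draw]
Final: pos=(1.947,17.928), heading=150, 8 segment(s) drawn

Start position: (0, 0)
Final position: (1.947, 17.928)
Distance = 18.034; >= 1e-6 -> NOT closed

Answer: no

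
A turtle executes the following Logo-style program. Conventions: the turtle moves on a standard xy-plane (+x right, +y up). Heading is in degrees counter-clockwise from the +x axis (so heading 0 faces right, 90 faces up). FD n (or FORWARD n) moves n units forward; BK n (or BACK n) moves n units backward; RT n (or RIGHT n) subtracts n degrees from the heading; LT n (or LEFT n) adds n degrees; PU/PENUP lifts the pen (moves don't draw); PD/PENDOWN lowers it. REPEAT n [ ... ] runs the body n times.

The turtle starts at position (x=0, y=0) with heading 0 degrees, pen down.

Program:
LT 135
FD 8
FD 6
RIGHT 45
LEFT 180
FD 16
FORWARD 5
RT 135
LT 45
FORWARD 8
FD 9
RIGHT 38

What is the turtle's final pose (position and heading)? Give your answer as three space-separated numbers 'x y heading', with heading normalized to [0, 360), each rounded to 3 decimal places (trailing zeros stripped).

Executing turtle program step by step:
Start: pos=(0,0), heading=0, pen down
LT 135: heading 0 -> 135
FD 8: (0,0) -> (-5.657,5.657) [heading=135, draw]
FD 6: (-5.657,5.657) -> (-9.899,9.899) [heading=135, draw]
RT 45: heading 135 -> 90
LT 180: heading 90 -> 270
FD 16: (-9.899,9.899) -> (-9.899,-6.101) [heading=270, draw]
FD 5: (-9.899,-6.101) -> (-9.899,-11.101) [heading=270, draw]
RT 135: heading 270 -> 135
LT 45: heading 135 -> 180
FD 8: (-9.899,-11.101) -> (-17.899,-11.101) [heading=180, draw]
FD 9: (-17.899,-11.101) -> (-26.899,-11.101) [heading=180, draw]
RT 38: heading 180 -> 142
Final: pos=(-26.899,-11.101), heading=142, 6 segment(s) drawn

Answer: -26.899 -11.101 142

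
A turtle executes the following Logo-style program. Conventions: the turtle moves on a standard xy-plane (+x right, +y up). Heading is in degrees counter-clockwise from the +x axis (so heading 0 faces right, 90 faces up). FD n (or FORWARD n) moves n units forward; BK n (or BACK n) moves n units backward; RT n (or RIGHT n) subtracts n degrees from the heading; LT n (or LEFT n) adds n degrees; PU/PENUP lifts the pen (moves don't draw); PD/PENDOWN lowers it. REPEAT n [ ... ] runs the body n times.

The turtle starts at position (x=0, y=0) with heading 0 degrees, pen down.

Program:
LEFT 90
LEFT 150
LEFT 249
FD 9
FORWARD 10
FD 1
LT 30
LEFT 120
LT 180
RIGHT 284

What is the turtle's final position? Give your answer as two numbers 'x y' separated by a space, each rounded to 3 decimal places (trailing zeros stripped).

Executing turtle program step by step:
Start: pos=(0,0), heading=0, pen down
LT 90: heading 0 -> 90
LT 150: heading 90 -> 240
LT 249: heading 240 -> 129
FD 9: (0,0) -> (-5.664,6.994) [heading=129, draw]
FD 10: (-5.664,6.994) -> (-11.957,14.766) [heading=129, draw]
FD 1: (-11.957,14.766) -> (-12.586,15.543) [heading=129, draw]
LT 30: heading 129 -> 159
LT 120: heading 159 -> 279
LT 180: heading 279 -> 99
RT 284: heading 99 -> 175
Final: pos=(-12.586,15.543), heading=175, 3 segment(s) drawn

Answer: -12.586 15.543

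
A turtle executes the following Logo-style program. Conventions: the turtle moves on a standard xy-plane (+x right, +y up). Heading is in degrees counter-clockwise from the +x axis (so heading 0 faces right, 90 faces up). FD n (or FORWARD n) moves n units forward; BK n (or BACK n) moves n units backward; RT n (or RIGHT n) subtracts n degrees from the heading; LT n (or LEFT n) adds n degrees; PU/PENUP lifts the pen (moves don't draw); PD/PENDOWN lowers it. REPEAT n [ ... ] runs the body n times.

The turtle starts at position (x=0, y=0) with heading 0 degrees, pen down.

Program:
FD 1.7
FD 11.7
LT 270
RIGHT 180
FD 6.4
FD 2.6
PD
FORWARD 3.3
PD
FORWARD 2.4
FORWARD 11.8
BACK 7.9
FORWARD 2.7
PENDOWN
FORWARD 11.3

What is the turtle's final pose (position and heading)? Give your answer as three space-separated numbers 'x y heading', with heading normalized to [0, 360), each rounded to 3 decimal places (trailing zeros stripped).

Executing turtle program step by step:
Start: pos=(0,0), heading=0, pen down
FD 1.7: (0,0) -> (1.7,0) [heading=0, draw]
FD 11.7: (1.7,0) -> (13.4,0) [heading=0, draw]
LT 270: heading 0 -> 270
RT 180: heading 270 -> 90
FD 6.4: (13.4,0) -> (13.4,6.4) [heading=90, draw]
FD 2.6: (13.4,6.4) -> (13.4,9) [heading=90, draw]
PD: pen down
FD 3.3: (13.4,9) -> (13.4,12.3) [heading=90, draw]
PD: pen down
FD 2.4: (13.4,12.3) -> (13.4,14.7) [heading=90, draw]
FD 11.8: (13.4,14.7) -> (13.4,26.5) [heading=90, draw]
BK 7.9: (13.4,26.5) -> (13.4,18.6) [heading=90, draw]
FD 2.7: (13.4,18.6) -> (13.4,21.3) [heading=90, draw]
PD: pen down
FD 11.3: (13.4,21.3) -> (13.4,32.6) [heading=90, draw]
Final: pos=(13.4,32.6), heading=90, 10 segment(s) drawn

Answer: 13.4 32.6 90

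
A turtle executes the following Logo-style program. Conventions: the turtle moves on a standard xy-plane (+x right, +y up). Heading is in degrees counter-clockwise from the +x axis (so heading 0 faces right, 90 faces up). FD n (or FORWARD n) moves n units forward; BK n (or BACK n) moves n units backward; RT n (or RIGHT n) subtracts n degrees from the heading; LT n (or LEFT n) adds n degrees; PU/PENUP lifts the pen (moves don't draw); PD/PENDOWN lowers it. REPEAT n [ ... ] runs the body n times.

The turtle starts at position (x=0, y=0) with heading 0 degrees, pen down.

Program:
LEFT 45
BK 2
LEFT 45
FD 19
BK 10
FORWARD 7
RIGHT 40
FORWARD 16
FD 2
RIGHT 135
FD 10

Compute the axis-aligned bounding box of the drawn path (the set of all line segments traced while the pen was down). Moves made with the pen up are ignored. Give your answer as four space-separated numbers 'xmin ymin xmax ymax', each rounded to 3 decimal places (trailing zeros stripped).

Executing turtle program step by step:
Start: pos=(0,0), heading=0, pen down
LT 45: heading 0 -> 45
BK 2: (0,0) -> (-1.414,-1.414) [heading=45, draw]
LT 45: heading 45 -> 90
FD 19: (-1.414,-1.414) -> (-1.414,17.586) [heading=90, draw]
BK 10: (-1.414,17.586) -> (-1.414,7.586) [heading=90, draw]
FD 7: (-1.414,7.586) -> (-1.414,14.586) [heading=90, draw]
RT 40: heading 90 -> 50
FD 16: (-1.414,14.586) -> (8.87,26.842) [heading=50, draw]
FD 2: (8.87,26.842) -> (10.156,28.375) [heading=50, draw]
RT 135: heading 50 -> 275
FD 10: (10.156,28.375) -> (11.028,18.413) [heading=275, draw]
Final: pos=(11.028,18.413), heading=275, 7 segment(s) drawn

Segment endpoints: x in {-1.414, -1.414, -1.414, -1.414, 0, 8.87, 10.156, 11.028}, y in {-1.414, 0, 7.586, 14.586, 17.586, 18.413, 26.842, 28.375}
xmin=-1.414, ymin=-1.414, xmax=11.028, ymax=28.375

Answer: -1.414 -1.414 11.028 28.375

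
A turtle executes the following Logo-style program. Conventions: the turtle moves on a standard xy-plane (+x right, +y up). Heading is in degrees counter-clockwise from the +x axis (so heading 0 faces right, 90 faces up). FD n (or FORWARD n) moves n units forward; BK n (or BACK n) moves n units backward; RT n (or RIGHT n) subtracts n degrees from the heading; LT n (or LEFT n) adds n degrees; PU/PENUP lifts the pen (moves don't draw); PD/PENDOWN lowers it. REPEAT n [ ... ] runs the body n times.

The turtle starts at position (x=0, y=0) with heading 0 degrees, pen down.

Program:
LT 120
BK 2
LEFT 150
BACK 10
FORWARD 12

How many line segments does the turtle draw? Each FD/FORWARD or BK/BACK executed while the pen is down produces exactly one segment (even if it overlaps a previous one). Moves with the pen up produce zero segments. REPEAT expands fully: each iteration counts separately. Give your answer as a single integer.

Executing turtle program step by step:
Start: pos=(0,0), heading=0, pen down
LT 120: heading 0 -> 120
BK 2: (0,0) -> (1,-1.732) [heading=120, draw]
LT 150: heading 120 -> 270
BK 10: (1,-1.732) -> (1,8.268) [heading=270, draw]
FD 12: (1,8.268) -> (1,-3.732) [heading=270, draw]
Final: pos=(1,-3.732), heading=270, 3 segment(s) drawn
Segments drawn: 3

Answer: 3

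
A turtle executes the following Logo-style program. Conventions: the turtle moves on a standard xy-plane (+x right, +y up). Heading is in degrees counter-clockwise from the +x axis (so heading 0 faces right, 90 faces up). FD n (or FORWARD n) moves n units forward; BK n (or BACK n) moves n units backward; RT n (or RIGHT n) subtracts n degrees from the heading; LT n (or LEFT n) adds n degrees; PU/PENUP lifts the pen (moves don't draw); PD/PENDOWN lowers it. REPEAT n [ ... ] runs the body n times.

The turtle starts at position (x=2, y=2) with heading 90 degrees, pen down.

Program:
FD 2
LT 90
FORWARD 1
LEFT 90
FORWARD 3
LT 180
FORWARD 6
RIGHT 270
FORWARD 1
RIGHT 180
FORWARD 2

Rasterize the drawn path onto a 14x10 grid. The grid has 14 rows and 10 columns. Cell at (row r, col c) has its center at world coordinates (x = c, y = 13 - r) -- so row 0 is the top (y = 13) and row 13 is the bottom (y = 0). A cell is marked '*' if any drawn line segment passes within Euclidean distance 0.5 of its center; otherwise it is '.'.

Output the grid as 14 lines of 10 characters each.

Segment 0: (2,2) -> (2,4)
Segment 1: (2,4) -> (1,4)
Segment 2: (1,4) -> (1,1)
Segment 3: (1,1) -> (1,7)
Segment 4: (1,7) -> (0,7)
Segment 5: (0,7) -> (2,7)

Answer: ..........
..........
..........
..........
..........
..........
***.......
.*........
.*........
.**.......
.**.......
.**.......
.*........
..........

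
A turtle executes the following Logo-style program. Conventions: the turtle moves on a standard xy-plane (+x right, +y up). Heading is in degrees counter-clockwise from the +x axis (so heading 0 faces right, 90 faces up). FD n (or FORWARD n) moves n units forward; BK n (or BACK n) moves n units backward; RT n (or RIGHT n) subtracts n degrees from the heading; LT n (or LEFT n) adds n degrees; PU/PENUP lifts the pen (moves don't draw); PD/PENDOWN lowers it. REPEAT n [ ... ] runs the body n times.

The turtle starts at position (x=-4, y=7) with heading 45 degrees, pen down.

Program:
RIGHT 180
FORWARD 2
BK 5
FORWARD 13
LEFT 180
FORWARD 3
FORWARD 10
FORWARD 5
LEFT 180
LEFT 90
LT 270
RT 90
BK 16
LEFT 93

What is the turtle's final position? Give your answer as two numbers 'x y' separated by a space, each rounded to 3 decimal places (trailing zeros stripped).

Executing turtle program step by step:
Start: pos=(-4,7), heading=45, pen down
RT 180: heading 45 -> 225
FD 2: (-4,7) -> (-5.414,5.586) [heading=225, draw]
BK 5: (-5.414,5.586) -> (-1.879,9.121) [heading=225, draw]
FD 13: (-1.879,9.121) -> (-11.071,-0.071) [heading=225, draw]
LT 180: heading 225 -> 45
FD 3: (-11.071,-0.071) -> (-8.95,2.05) [heading=45, draw]
FD 10: (-8.95,2.05) -> (-1.879,9.121) [heading=45, draw]
FD 5: (-1.879,9.121) -> (1.657,12.657) [heading=45, draw]
LT 180: heading 45 -> 225
LT 90: heading 225 -> 315
LT 270: heading 315 -> 225
RT 90: heading 225 -> 135
BK 16: (1.657,12.657) -> (12.971,1.343) [heading=135, draw]
LT 93: heading 135 -> 228
Final: pos=(12.971,1.343), heading=228, 7 segment(s) drawn

Answer: 12.971 1.343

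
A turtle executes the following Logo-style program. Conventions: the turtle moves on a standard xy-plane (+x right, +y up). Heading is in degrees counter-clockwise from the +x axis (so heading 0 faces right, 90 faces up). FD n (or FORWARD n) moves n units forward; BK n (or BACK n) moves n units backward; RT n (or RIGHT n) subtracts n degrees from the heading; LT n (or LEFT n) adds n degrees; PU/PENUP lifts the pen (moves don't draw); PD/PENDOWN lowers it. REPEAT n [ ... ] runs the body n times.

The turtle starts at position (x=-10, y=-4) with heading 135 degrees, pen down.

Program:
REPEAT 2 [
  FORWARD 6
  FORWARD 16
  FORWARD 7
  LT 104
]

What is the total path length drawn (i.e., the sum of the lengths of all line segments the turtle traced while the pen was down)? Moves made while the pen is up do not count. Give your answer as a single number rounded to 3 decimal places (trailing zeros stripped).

Executing turtle program step by step:
Start: pos=(-10,-4), heading=135, pen down
REPEAT 2 [
  -- iteration 1/2 --
  FD 6: (-10,-4) -> (-14.243,0.243) [heading=135, draw]
  FD 16: (-14.243,0.243) -> (-25.556,11.556) [heading=135, draw]
  FD 7: (-25.556,11.556) -> (-30.506,16.506) [heading=135, draw]
  LT 104: heading 135 -> 239
  -- iteration 2/2 --
  FD 6: (-30.506,16.506) -> (-33.596,11.363) [heading=239, draw]
  FD 16: (-33.596,11.363) -> (-41.837,-2.352) [heading=239, draw]
  FD 7: (-41.837,-2.352) -> (-45.442,-8.352) [heading=239, draw]
  LT 104: heading 239 -> 343
]
Final: pos=(-45.442,-8.352), heading=343, 6 segment(s) drawn

Segment lengths:
  seg 1: (-10,-4) -> (-14.243,0.243), length = 6
  seg 2: (-14.243,0.243) -> (-25.556,11.556), length = 16
  seg 3: (-25.556,11.556) -> (-30.506,16.506), length = 7
  seg 4: (-30.506,16.506) -> (-33.596,11.363), length = 6
  seg 5: (-33.596,11.363) -> (-41.837,-2.352), length = 16
  seg 6: (-41.837,-2.352) -> (-45.442,-8.352), length = 7
Total = 58

Answer: 58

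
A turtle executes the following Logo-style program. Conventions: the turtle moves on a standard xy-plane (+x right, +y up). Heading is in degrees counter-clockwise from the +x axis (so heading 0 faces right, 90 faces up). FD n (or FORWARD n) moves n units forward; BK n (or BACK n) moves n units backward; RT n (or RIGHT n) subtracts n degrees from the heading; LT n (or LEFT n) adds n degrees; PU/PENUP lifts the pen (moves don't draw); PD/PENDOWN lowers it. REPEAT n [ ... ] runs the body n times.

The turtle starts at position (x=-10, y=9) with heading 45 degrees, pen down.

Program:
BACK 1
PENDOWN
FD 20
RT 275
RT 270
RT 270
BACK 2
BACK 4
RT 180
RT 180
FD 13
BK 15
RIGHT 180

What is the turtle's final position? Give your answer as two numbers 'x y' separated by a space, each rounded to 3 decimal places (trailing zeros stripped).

Answer: -1.707 28.563

Derivation:
Executing turtle program step by step:
Start: pos=(-10,9), heading=45, pen down
BK 1: (-10,9) -> (-10.707,8.293) [heading=45, draw]
PD: pen down
FD 20: (-10.707,8.293) -> (3.435,22.435) [heading=45, draw]
RT 275: heading 45 -> 130
RT 270: heading 130 -> 220
RT 270: heading 220 -> 310
BK 2: (3.435,22.435) -> (2.149,23.967) [heading=310, draw]
BK 4: (2.149,23.967) -> (-0.422,27.031) [heading=310, draw]
RT 180: heading 310 -> 130
RT 180: heading 130 -> 310
FD 13: (-0.422,27.031) -> (7.935,17.073) [heading=310, draw]
BK 15: (7.935,17.073) -> (-1.707,28.563) [heading=310, draw]
RT 180: heading 310 -> 130
Final: pos=(-1.707,28.563), heading=130, 6 segment(s) drawn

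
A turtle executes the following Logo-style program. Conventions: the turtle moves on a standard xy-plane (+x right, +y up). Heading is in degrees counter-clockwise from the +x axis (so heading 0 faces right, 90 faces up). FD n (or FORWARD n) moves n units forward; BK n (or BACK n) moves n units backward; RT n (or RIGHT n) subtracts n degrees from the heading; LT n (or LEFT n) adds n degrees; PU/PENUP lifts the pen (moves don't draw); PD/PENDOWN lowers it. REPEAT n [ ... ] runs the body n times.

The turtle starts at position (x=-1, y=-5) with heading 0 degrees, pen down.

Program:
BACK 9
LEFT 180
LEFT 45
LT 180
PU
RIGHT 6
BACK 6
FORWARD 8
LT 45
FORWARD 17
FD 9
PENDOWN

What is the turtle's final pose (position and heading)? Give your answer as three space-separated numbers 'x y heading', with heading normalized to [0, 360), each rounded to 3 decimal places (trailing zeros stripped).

Answer: -5.728 22.116 84

Derivation:
Executing turtle program step by step:
Start: pos=(-1,-5), heading=0, pen down
BK 9: (-1,-5) -> (-10,-5) [heading=0, draw]
LT 180: heading 0 -> 180
LT 45: heading 180 -> 225
LT 180: heading 225 -> 45
PU: pen up
RT 6: heading 45 -> 39
BK 6: (-10,-5) -> (-14.663,-8.776) [heading=39, move]
FD 8: (-14.663,-8.776) -> (-8.446,-3.741) [heading=39, move]
LT 45: heading 39 -> 84
FD 17: (-8.446,-3.741) -> (-6.669,13.166) [heading=84, move]
FD 9: (-6.669,13.166) -> (-5.728,22.116) [heading=84, move]
PD: pen down
Final: pos=(-5.728,22.116), heading=84, 1 segment(s) drawn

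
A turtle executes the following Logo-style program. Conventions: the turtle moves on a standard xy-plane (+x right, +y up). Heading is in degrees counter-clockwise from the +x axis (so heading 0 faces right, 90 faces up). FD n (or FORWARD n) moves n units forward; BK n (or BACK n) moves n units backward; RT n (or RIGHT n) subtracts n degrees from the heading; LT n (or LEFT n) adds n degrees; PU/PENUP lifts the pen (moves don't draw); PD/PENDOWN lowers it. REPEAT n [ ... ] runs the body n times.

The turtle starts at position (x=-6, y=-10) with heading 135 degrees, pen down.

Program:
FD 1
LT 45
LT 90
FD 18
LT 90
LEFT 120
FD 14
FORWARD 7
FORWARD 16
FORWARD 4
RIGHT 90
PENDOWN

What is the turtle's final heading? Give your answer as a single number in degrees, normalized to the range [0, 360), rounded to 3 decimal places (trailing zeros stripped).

Answer: 30

Derivation:
Executing turtle program step by step:
Start: pos=(-6,-10), heading=135, pen down
FD 1: (-6,-10) -> (-6.707,-9.293) [heading=135, draw]
LT 45: heading 135 -> 180
LT 90: heading 180 -> 270
FD 18: (-6.707,-9.293) -> (-6.707,-27.293) [heading=270, draw]
LT 90: heading 270 -> 0
LT 120: heading 0 -> 120
FD 14: (-6.707,-27.293) -> (-13.707,-15.169) [heading=120, draw]
FD 7: (-13.707,-15.169) -> (-17.207,-9.106) [heading=120, draw]
FD 16: (-17.207,-9.106) -> (-25.207,4.75) [heading=120, draw]
FD 4: (-25.207,4.75) -> (-27.207,8.214) [heading=120, draw]
RT 90: heading 120 -> 30
PD: pen down
Final: pos=(-27.207,8.214), heading=30, 6 segment(s) drawn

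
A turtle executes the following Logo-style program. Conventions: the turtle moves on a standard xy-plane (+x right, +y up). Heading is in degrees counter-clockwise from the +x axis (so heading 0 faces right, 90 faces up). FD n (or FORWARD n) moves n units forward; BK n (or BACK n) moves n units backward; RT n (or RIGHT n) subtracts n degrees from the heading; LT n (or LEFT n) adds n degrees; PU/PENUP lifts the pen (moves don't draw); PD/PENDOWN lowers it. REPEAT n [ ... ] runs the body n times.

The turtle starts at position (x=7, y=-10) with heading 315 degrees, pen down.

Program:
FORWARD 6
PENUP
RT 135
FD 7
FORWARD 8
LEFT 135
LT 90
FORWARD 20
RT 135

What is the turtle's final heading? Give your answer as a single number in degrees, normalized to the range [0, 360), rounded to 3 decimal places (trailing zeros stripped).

Executing turtle program step by step:
Start: pos=(7,-10), heading=315, pen down
FD 6: (7,-10) -> (11.243,-14.243) [heading=315, draw]
PU: pen up
RT 135: heading 315 -> 180
FD 7: (11.243,-14.243) -> (4.243,-14.243) [heading=180, move]
FD 8: (4.243,-14.243) -> (-3.757,-14.243) [heading=180, move]
LT 135: heading 180 -> 315
LT 90: heading 315 -> 45
FD 20: (-3.757,-14.243) -> (10.385,-0.101) [heading=45, move]
RT 135: heading 45 -> 270
Final: pos=(10.385,-0.101), heading=270, 1 segment(s) drawn

Answer: 270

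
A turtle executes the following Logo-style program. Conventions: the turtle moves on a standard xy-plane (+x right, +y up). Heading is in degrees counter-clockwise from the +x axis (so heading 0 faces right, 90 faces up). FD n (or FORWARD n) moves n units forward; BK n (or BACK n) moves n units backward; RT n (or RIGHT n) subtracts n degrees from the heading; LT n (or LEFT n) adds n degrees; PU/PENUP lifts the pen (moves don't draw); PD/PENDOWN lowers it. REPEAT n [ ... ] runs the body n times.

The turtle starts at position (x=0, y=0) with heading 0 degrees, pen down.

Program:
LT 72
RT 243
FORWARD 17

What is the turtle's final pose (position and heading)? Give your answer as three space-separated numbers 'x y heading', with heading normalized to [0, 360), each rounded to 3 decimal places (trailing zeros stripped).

Executing turtle program step by step:
Start: pos=(0,0), heading=0, pen down
LT 72: heading 0 -> 72
RT 243: heading 72 -> 189
FD 17: (0,0) -> (-16.791,-2.659) [heading=189, draw]
Final: pos=(-16.791,-2.659), heading=189, 1 segment(s) drawn

Answer: -16.791 -2.659 189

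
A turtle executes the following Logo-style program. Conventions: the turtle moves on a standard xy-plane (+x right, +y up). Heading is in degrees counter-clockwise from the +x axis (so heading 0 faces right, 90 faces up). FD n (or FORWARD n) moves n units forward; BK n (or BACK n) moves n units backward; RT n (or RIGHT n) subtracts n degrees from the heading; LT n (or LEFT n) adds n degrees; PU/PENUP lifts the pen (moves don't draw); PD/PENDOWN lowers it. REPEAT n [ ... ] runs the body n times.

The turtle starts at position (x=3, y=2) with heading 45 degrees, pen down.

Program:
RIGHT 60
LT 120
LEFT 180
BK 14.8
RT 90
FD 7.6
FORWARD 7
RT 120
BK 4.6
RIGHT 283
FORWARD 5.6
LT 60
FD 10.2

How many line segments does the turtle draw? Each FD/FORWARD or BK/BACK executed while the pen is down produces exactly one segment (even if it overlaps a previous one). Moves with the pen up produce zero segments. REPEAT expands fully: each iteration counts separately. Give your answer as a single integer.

Answer: 6

Derivation:
Executing turtle program step by step:
Start: pos=(3,2), heading=45, pen down
RT 60: heading 45 -> 345
LT 120: heading 345 -> 105
LT 180: heading 105 -> 285
BK 14.8: (3,2) -> (-0.831,16.296) [heading=285, draw]
RT 90: heading 285 -> 195
FD 7.6: (-0.831,16.296) -> (-8.172,14.329) [heading=195, draw]
FD 7: (-8.172,14.329) -> (-14.933,12.517) [heading=195, draw]
RT 120: heading 195 -> 75
BK 4.6: (-14.933,12.517) -> (-16.124,8.074) [heading=75, draw]
RT 283: heading 75 -> 152
FD 5.6: (-16.124,8.074) -> (-21.068,10.703) [heading=152, draw]
LT 60: heading 152 -> 212
FD 10.2: (-21.068,10.703) -> (-29.718,5.298) [heading=212, draw]
Final: pos=(-29.718,5.298), heading=212, 6 segment(s) drawn
Segments drawn: 6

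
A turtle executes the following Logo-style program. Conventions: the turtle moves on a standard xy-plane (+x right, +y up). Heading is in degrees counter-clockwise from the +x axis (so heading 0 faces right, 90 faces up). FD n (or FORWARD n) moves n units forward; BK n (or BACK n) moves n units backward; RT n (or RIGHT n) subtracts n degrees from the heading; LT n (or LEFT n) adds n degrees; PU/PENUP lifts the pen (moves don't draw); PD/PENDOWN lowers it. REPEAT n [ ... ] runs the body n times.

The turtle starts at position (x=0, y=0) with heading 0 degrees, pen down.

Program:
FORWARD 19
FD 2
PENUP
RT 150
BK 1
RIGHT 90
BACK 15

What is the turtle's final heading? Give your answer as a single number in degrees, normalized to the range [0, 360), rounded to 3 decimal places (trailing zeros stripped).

Executing turtle program step by step:
Start: pos=(0,0), heading=0, pen down
FD 19: (0,0) -> (19,0) [heading=0, draw]
FD 2: (19,0) -> (21,0) [heading=0, draw]
PU: pen up
RT 150: heading 0 -> 210
BK 1: (21,0) -> (21.866,0.5) [heading=210, move]
RT 90: heading 210 -> 120
BK 15: (21.866,0.5) -> (29.366,-12.49) [heading=120, move]
Final: pos=(29.366,-12.49), heading=120, 2 segment(s) drawn

Answer: 120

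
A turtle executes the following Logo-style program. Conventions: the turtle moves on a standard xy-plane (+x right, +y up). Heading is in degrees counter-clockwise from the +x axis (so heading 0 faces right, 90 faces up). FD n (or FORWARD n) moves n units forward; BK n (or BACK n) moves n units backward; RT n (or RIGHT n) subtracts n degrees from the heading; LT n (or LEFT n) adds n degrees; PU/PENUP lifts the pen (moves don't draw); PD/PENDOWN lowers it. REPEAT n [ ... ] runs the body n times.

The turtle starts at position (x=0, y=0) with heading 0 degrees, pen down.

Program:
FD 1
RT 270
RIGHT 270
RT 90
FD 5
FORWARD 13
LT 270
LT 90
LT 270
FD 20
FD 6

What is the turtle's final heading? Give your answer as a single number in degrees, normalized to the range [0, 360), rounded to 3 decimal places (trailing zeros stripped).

Executing turtle program step by step:
Start: pos=(0,0), heading=0, pen down
FD 1: (0,0) -> (1,0) [heading=0, draw]
RT 270: heading 0 -> 90
RT 270: heading 90 -> 180
RT 90: heading 180 -> 90
FD 5: (1,0) -> (1,5) [heading=90, draw]
FD 13: (1,5) -> (1,18) [heading=90, draw]
LT 270: heading 90 -> 0
LT 90: heading 0 -> 90
LT 270: heading 90 -> 0
FD 20: (1,18) -> (21,18) [heading=0, draw]
FD 6: (21,18) -> (27,18) [heading=0, draw]
Final: pos=(27,18), heading=0, 5 segment(s) drawn

Answer: 0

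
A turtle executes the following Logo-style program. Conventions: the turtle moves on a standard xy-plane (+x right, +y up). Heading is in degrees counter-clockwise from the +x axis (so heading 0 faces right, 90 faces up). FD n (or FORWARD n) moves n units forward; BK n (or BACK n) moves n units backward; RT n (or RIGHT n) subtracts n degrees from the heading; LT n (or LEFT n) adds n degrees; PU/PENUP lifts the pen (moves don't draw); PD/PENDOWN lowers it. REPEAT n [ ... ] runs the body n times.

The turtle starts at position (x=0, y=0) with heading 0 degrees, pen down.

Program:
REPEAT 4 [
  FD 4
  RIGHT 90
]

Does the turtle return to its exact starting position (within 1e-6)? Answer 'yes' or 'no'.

Executing turtle program step by step:
Start: pos=(0,0), heading=0, pen down
REPEAT 4 [
  -- iteration 1/4 --
  FD 4: (0,0) -> (4,0) [heading=0, draw]
  RT 90: heading 0 -> 270
  -- iteration 2/4 --
  FD 4: (4,0) -> (4,-4) [heading=270, draw]
  RT 90: heading 270 -> 180
  -- iteration 3/4 --
  FD 4: (4,-4) -> (0,-4) [heading=180, draw]
  RT 90: heading 180 -> 90
  -- iteration 4/4 --
  FD 4: (0,-4) -> (0,0) [heading=90, draw]
  RT 90: heading 90 -> 0
]
Final: pos=(0,0), heading=0, 4 segment(s) drawn

Start position: (0, 0)
Final position: (0, 0)
Distance = 0; < 1e-6 -> CLOSED

Answer: yes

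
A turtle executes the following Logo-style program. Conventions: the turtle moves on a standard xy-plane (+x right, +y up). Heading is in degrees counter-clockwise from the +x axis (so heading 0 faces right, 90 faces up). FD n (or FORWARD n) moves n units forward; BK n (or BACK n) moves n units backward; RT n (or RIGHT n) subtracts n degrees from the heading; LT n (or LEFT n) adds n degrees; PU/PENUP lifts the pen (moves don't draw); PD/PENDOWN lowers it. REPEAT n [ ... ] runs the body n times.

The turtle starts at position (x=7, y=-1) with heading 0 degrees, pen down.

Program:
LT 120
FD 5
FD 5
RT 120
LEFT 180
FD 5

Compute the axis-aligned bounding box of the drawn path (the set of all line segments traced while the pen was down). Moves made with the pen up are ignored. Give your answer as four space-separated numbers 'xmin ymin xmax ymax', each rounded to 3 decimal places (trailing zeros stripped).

Answer: -3 -1 7 7.66

Derivation:
Executing turtle program step by step:
Start: pos=(7,-1), heading=0, pen down
LT 120: heading 0 -> 120
FD 5: (7,-1) -> (4.5,3.33) [heading=120, draw]
FD 5: (4.5,3.33) -> (2,7.66) [heading=120, draw]
RT 120: heading 120 -> 0
LT 180: heading 0 -> 180
FD 5: (2,7.66) -> (-3,7.66) [heading=180, draw]
Final: pos=(-3,7.66), heading=180, 3 segment(s) drawn

Segment endpoints: x in {-3, 2, 4.5, 7}, y in {-1, 3.33, 7.66, 7.66}
xmin=-3, ymin=-1, xmax=7, ymax=7.66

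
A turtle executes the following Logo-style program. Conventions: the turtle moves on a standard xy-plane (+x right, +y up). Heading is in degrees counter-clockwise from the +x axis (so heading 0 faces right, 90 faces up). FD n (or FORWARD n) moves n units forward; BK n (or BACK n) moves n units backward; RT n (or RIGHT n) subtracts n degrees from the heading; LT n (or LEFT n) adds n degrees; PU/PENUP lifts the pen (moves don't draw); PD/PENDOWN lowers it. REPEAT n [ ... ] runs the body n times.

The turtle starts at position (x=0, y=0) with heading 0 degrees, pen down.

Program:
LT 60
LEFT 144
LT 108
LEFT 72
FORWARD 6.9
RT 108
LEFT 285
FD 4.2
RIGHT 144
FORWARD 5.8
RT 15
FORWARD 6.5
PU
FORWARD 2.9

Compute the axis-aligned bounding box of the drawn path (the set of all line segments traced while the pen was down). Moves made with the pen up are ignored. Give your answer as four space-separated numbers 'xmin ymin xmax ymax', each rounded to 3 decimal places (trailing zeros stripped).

Executing turtle program step by step:
Start: pos=(0,0), heading=0, pen down
LT 60: heading 0 -> 60
LT 144: heading 60 -> 204
LT 108: heading 204 -> 312
LT 72: heading 312 -> 24
FD 6.9: (0,0) -> (6.303,2.806) [heading=24, draw]
RT 108: heading 24 -> 276
LT 285: heading 276 -> 201
FD 4.2: (6.303,2.806) -> (2.382,1.301) [heading=201, draw]
RT 144: heading 201 -> 57
FD 5.8: (2.382,1.301) -> (5.541,6.166) [heading=57, draw]
RT 15: heading 57 -> 42
FD 6.5: (5.541,6.166) -> (10.372,10.515) [heading=42, draw]
PU: pen up
FD 2.9: (10.372,10.515) -> (12.527,12.455) [heading=42, move]
Final: pos=(12.527,12.455), heading=42, 4 segment(s) drawn

Segment endpoints: x in {0, 2.382, 5.541, 6.303, 10.372}, y in {0, 1.301, 2.806, 6.166, 10.515}
xmin=0, ymin=0, xmax=10.372, ymax=10.515

Answer: 0 0 10.372 10.515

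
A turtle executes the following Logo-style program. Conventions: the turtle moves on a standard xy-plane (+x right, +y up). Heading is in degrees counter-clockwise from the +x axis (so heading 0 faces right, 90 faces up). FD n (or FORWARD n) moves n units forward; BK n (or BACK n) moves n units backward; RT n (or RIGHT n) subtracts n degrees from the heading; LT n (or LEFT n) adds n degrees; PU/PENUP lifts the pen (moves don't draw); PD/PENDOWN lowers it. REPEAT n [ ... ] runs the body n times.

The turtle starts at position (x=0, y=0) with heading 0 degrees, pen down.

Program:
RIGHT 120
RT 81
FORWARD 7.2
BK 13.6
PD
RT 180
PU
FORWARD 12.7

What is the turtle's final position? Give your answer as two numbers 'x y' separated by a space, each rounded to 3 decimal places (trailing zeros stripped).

Executing turtle program step by step:
Start: pos=(0,0), heading=0, pen down
RT 120: heading 0 -> 240
RT 81: heading 240 -> 159
FD 7.2: (0,0) -> (-6.722,2.58) [heading=159, draw]
BK 13.6: (-6.722,2.58) -> (5.975,-2.294) [heading=159, draw]
PD: pen down
RT 180: heading 159 -> 339
PU: pen up
FD 12.7: (5.975,-2.294) -> (17.831,-6.845) [heading=339, move]
Final: pos=(17.831,-6.845), heading=339, 2 segment(s) drawn

Answer: 17.831 -6.845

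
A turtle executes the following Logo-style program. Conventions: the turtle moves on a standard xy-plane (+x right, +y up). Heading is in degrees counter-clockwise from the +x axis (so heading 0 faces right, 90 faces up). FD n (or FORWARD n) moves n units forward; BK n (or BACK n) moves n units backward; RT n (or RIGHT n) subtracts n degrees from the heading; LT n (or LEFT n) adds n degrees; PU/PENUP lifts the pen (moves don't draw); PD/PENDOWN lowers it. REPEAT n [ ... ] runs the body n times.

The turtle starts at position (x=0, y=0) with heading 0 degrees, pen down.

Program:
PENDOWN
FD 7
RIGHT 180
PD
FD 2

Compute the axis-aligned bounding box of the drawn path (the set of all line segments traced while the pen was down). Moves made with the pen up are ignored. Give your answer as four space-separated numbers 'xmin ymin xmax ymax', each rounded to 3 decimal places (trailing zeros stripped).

Executing turtle program step by step:
Start: pos=(0,0), heading=0, pen down
PD: pen down
FD 7: (0,0) -> (7,0) [heading=0, draw]
RT 180: heading 0 -> 180
PD: pen down
FD 2: (7,0) -> (5,0) [heading=180, draw]
Final: pos=(5,0), heading=180, 2 segment(s) drawn

Segment endpoints: x in {0, 5, 7}, y in {0, 0}
xmin=0, ymin=0, xmax=7, ymax=0

Answer: 0 0 7 0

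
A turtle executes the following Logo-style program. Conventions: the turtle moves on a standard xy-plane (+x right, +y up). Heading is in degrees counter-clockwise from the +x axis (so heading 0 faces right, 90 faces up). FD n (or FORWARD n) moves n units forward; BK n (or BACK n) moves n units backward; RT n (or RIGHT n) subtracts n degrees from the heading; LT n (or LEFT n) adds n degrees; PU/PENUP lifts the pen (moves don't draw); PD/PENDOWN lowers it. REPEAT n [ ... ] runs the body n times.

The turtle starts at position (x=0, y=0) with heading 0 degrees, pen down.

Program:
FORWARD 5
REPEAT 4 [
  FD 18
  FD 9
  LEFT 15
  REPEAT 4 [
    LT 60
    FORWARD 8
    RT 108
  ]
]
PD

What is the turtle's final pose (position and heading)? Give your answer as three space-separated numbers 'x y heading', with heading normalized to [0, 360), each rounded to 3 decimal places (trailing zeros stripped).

Answer: 5.488 -4.842 12

Derivation:
Executing turtle program step by step:
Start: pos=(0,0), heading=0, pen down
FD 5: (0,0) -> (5,0) [heading=0, draw]
REPEAT 4 [
  -- iteration 1/4 --
  FD 18: (5,0) -> (23,0) [heading=0, draw]
  FD 9: (23,0) -> (32,0) [heading=0, draw]
  LT 15: heading 0 -> 15
  REPEAT 4 [
    -- iteration 1/4 --
    LT 60: heading 15 -> 75
    FD 8: (32,0) -> (34.071,7.727) [heading=75, draw]
    RT 108: heading 75 -> 327
    -- iteration 2/4 --
    LT 60: heading 327 -> 27
    FD 8: (34.071,7.727) -> (41.199,11.359) [heading=27, draw]
    RT 108: heading 27 -> 279
    -- iteration 3/4 --
    LT 60: heading 279 -> 339
    FD 8: (41.199,11.359) -> (48.667,8.492) [heading=339, draw]
    RT 108: heading 339 -> 231
    -- iteration 4/4 --
    LT 60: heading 231 -> 291
    FD 8: (48.667,8.492) -> (51.534,1.024) [heading=291, draw]
    RT 108: heading 291 -> 183
  ]
  -- iteration 2/4 --
  FD 18: (51.534,1.024) -> (33.559,0.082) [heading=183, draw]
  FD 9: (33.559,0.082) -> (24.571,-0.389) [heading=183, draw]
  LT 15: heading 183 -> 198
  REPEAT 4 [
    -- iteration 1/4 --
    LT 60: heading 198 -> 258
    FD 8: (24.571,-0.389) -> (22.908,-8.215) [heading=258, draw]
    RT 108: heading 258 -> 150
    -- iteration 2/4 --
    LT 60: heading 150 -> 210
    FD 8: (22.908,-8.215) -> (15.98,-12.215) [heading=210, draw]
    RT 108: heading 210 -> 102
    -- iteration 3/4 --
    LT 60: heading 102 -> 162
    FD 8: (15.98,-12.215) -> (8.371,-9.742) [heading=162, draw]
    RT 108: heading 162 -> 54
    -- iteration 4/4 --
    LT 60: heading 54 -> 114
    FD 8: (8.371,-9.742) -> (5.117,-2.434) [heading=114, draw]
    RT 108: heading 114 -> 6
  ]
  -- iteration 3/4 --
  FD 18: (5.117,-2.434) -> (23.019,-0.552) [heading=6, draw]
  FD 9: (23.019,-0.552) -> (31.969,0.388) [heading=6, draw]
  LT 15: heading 6 -> 21
  REPEAT 4 [
    -- iteration 1/4 --
    LT 60: heading 21 -> 81
    FD 8: (31.969,0.388) -> (33.221,8.29) [heading=81, draw]
    RT 108: heading 81 -> 333
    -- iteration 2/4 --
    LT 60: heading 333 -> 33
    FD 8: (33.221,8.29) -> (39.93,12.647) [heading=33, draw]
    RT 108: heading 33 -> 285
    -- iteration 3/4 --
    LT 60: heading 285 -> 345
    FD 8: (39.93,12.647) -> (47.658,10.576) [heading=345, draw]
    RT 108: heading 345 -> 237
    -- iteration 4/4 --
    LT 60: heading 237 -> 297
    FD 8: (47.658,10.576) -> (51.29,3.448) [heading=297, draw]
    RT 108: heading 297 -> 189
  ]
  -- iteration 4/4 --
  FD 18: (51.29,3.448) -> (33.511,0.632) [heading=189, draw]
  FD 9: (33.511,0.632) -> (24.622,-0.775) [heading=189, draw]
  LT 15: heading 189 -> 204
  REPEAT 4 [
    -- iteration 1/4 --
    LT 60: heading 204 -> 264
    FD 8: (24.622,-0.775) -> (23.786,-8.732) [heading=264, draw]
    RT 108: heading 264 -> 156
    -- iteration 2/4 --
    LT 60: heading 156 -> 216
    FD 8: (23.786,-8.732) -> (17.314,-13.434) [heading=216, draw]
    RT 108: heading 216 -> 108
    -- iteration 3/4 --
    LT 60: heading 108 -> 168
    FD 8: (17.314,-13.434) -> (9.488,-11.771) [heading=168, draw]
    RT 108: heading 168 -> 60
    -- iteration 4/4 --
    LT 60: heading 60 -> 120
    FD 8: (9.488,-11.771) -> (5.488,-4.842) [heading=120, draw]
    RT 108: heading 120 -> 12
  ]
]
PD: pen down
Final: pos=(5.488,-4.842), heading=12, 25 segment(s) drawn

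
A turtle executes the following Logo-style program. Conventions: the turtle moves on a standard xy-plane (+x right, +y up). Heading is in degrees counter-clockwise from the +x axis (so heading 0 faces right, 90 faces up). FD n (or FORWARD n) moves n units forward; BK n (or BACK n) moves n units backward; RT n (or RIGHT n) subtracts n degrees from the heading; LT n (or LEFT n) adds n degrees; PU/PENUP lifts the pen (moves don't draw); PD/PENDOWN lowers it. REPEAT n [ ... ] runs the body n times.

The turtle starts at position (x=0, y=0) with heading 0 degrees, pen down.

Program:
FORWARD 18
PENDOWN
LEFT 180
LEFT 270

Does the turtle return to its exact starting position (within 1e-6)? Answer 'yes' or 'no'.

Answer: no

Derivation:
Executing turtle program step by step:
Start: pos=(0,0), heading=0, pen down
FD 18: (0,0) -> (18,0) [heading=0, draw]
PD: pen down
LT 180: heading 0 -> 180
LT 270: heading 180 -> 90
Final: pos=(18,0), heading=90, 1 segment(s) drawn

Start position: (0, 0)
Final position: (18, 0)
Distance = 18; >= 1e-6 -> NOT closed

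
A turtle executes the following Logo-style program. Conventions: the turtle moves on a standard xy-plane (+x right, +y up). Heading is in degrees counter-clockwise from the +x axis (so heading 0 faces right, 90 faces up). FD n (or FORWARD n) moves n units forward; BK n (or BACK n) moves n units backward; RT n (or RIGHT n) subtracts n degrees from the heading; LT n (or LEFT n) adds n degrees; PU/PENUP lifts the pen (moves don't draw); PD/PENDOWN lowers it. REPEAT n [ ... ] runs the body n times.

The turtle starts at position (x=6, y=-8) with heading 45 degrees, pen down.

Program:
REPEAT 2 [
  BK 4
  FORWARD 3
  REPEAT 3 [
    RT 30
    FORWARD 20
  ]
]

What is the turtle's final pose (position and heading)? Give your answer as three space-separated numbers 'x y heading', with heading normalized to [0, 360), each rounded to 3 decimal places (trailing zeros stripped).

Answer: 43.223 -74.921 225

Derivation:
Executing turtle program step by step:
Start: pos=(6,-8), heading=45, pen down
REPEAT 2 [
  -- iteration 1/2 --
  BK 4: (6,-8) -> (3.172,-10.828) [heading=45, draw]
  FD 3: (3.172,-10.828) -> (5.293,-8.707) [heading=45, draw]
  REPEAT 3 [
    -- iteration 1/3 --
    RT 30: heading 45 -> 15
    FD 20: (5.293,-8.707) -> (24.611,-3.531) [heading=15, draw]
    -- iteration 2/3 --
    RT 30: heading 15 -> 345
    FD 20: (24.611,-3.531) -> (43.93,-8.707) [heading=345, draw]
    -- iteration 3/3 --
    RT 30: heading 345 -> 315
    FD 20: (43.93,-8.707) -> (58.072,-22.849) [heading=315, draw]
  ]
  -- iteration 2/2 --
  BK 4: (58.072,-22.849) -> (55.244,-20.021) [heading=315, draw]
  FD 3: (55.244,-20.021) -> (57.365,-22.142) [heading=315, draw]
  REPEAT 3 [
    -- iteration 1/3 --
    RT 30: heading 315 -> 285
    FD 20: (57.365,-22.142) -> (62.541,-41.461) [heading=285, draw]
    -- iteration 2/3 --
    RT 30: heading 285 -> 255
    FD 20: (62.541,-41.461) -> (57.365,-60.779) [heading=255, draw]
    -- iteration 3/3 --
    RT 30: heading 255 -> 225
    FD 20: (57.365,-60.779) -> (43.223,-74.921) [heading=225, draw]
  ]
]
Final: pos=(43.223,-74.921), heading=225, 10 segment(s) drawn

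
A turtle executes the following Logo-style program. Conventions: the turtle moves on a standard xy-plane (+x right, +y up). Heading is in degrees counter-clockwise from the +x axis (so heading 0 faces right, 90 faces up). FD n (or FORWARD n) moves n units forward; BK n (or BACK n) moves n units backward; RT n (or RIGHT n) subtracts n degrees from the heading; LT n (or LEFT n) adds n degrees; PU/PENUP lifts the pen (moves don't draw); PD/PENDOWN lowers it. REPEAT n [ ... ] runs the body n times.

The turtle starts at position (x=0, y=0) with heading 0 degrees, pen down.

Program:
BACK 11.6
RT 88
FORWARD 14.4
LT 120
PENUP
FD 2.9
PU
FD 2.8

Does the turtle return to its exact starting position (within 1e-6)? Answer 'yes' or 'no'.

Executing turtle program step by step:
Start: pos=(0,0), heading=0, pen down
BK 11.6: (0,0) -> (-11.6,0) [heading=0, draw]
RT 88: heading 0 -> 272
FD 14.4: (-11.6,0) -> (-11.097,-14.391) [heading=272, draw]
LT 120: heading 272 -> 32
PU: pen up
FD 2.9: (-11.097,-14.391) -> (-8.638,-12.854) [heading=32, move]
PU: pen up
FD 2.8: (-8.638,-12.854) -> (-6.264,-11.371) [heading=32, move]
Final: pos=(-6.264,-11.371), heading=32, 2 segment(s) drawn

Start position: (0, 0)
Final position: (-6.264, -11.371)
Distance = 12.982; >= 1e-6 -> NOT closed

Answer: no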